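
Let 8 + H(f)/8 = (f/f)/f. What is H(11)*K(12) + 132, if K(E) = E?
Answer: -6900/11 ≈ -627.27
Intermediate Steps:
H(f) = -64 + 8/f (H(f) = -64 + 8*((f/f)/f) = -64 + 8*(1/f) = -64 + 8/f)
H(11)*K(12) + 132 = (-64 + 8/11)*12 + 132 = -696/11*12 + 132 = -8352/11 + 132 = -6900/11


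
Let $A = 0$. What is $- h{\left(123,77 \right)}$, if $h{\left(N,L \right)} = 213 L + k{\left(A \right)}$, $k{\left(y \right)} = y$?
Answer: $-16401$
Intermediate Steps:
$h{\left(N,L \right)} = 213 L$ ($h{\left(N,L \right)} = 213 L + 0 = 213 L$)
$- h{\left(123,77 \right)} = - 213 \cdot 77 = \left(-1\right) 16401 = -16401$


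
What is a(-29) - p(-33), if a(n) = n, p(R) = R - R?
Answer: -29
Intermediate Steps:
p(R) = 0
a(-29) - p(-33) = -29 - 1*0 = -29 + 0 = -29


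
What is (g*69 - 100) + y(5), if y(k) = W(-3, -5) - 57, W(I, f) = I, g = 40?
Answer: 2600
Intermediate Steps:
y(k) = -60 (y(k) = -3 - 57 = -60)
(g*69 - 100) + y(5) = (40*69 - 100) - 60 = (2760 - 100) - 60 = 2660 - 60 = 2600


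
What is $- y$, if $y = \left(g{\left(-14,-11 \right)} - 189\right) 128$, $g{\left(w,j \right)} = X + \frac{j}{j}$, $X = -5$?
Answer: $24704$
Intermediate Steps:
$g{\left(w,j \right)} = -4$ ($g{\left(w,j \right)} = -5 + \frac{j}{j} = -5 + 1 = -4$)
$y = -24704$ ($y = \left(-4 - 189\right) 128 = \left(-193\right) 128 = -24704$)
$- y = \left(-1\right) \left(-24704\right) = 24704$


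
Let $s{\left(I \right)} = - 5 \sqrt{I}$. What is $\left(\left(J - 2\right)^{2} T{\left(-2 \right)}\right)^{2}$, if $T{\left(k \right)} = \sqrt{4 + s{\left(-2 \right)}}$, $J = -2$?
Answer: $1024 - 1280 i \sqrt{2} \approx 1024.0 - 1810.2 i$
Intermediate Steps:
$T{\left(k \right)} = \sqrt{4 - 5 i \sqrt{2}}$ ($T{\left(k \right)} = \sqrt{4 - 5 \sqrt{-2}} = \sqrt{4 - 5 i \sqrt{2}}$)
$\left(\left(J - 2\right)^{2} T{\left(-2 \right)}\right)^{2} = \left(\left(-2 - 2\right)^{2} \sqrt{4 - 5 i \sqrt{2}}\right)^{2} = \left(\left(-4\right)^{2} \sqrt{4 - 5 i \sqrt{2}}\right)^{2} = \left(16 \sqrt{4 - 5 i \sqrt{2}}\right)^{2} = 1024 - 1280 i \sqrt{2}$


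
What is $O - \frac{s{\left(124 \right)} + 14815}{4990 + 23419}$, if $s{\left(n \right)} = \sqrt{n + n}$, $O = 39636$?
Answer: $\frac{1126004309}{28409} - \frac{2 \sqrt{62}}{28409} \approx 39636.0$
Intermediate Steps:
$s{\left(n \right)} = \sqrt{2} \sqrt{n}$ ($s{\left(n \right)} = \sqrt{2 n} = \sqrt{2} \sqrt{n}$)
$O - \frac{s{\left(124 \right)} + 14815}{4990 + 23419} = 39636 - \frac{\sqrt{2} \sqrt{124} + 14815}{4990 + 23419} = 39636 - \frac{\sqrt{2} \cdot 2 \sqrt{31} + 14815}{28409} = 39636 - \left(2 \sqrt{62} + 14815\right) \frac{1}{28409} = 39636 - \left(14815 + 2 \sqrt{62}\right) \frac{1}{28409} = 39636 - \left(\frac{14815}{28409} + \frac{2 \sqrt{62}}{28409}\right) = \frac{1126004309}{28409} - \frac{2 \sqrt{62}}{28409}$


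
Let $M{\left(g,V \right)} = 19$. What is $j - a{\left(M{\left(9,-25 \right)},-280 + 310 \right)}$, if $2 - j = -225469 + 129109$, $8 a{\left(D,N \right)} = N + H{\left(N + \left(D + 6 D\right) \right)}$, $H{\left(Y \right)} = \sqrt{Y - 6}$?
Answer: $\frac{385433}{4} - \frac{\sqrt{157}}{8} \approx 96357.0$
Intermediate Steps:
$H{\left(Y \right)} = \sqrt{-6 + Y}$
$a{\left(D,N \right)} = \frac{N}{8} + \frac{\sqrt{-6 + N + 7 D}}{8}$ ($a{\left(D,N \right)} = \frac{N + \sqrt{-6 + \left(N + \left(D + 6 D\right)\right)}}{8} = \frac{N + \sqrt{-6 + \left(N + 7 D\right)}}{8} = \frac{N + \sqrt{-6 + N + 7 D}}{8} = \frac{N}{8} + \frac{\sqrt{-6 + N + 7 D}}{8}$)
$j = 96362$ ($j = 2 - \left(-225469 + 129109\right) = 2 - -96360 = 2 + 96360 = 96362$)
$j - a{\left(M{\left(9,-25 \right)},-280 + 310 \right)} = 96362 - \left(\frac{-280 + 310}{8} + \frac{\sqrt{-6 + \left(-280 + 310\right) + 7 \cdot 19}}{8}\right) = 96362 - \left(\frac{1}{8} \cdot 30 + \frac{\sqrt{-6 + 30 + 133}}{8}\right) = 96362 - \left(\frac{15}{4} + \frac{\sqrt{157}}{8}\right) = \frac{385433}{4} - \frac{\sqrt{157}}{8}$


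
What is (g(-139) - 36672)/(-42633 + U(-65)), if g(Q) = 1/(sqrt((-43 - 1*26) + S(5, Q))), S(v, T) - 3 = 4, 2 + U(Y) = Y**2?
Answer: 18336/19205 + I*sqrt(62)/2381420 ≈ 0.95475 + 3.3064e-6*I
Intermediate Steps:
U(Y) = -2 + Y**2
S(v, T) = 7 (S(v, T) = 3 + 4 = 7)
g(Q) = -I*sqrt(62)/62 (g(Q) = 1/(sqrt((-43 - 1*26) + 7)) = 1/(sqrt((-43 - 26) + 7)) = 1/(sqrt(-69 + 7)) = 1/(sqrt(-62)) = 1/(I*sqrt(62)) = -I*sqrt(62)/62)
(g(-139) - 36672)/(-42633 + U(-65)) = (-I*sqrt(62)/62 - 36672)/(-42633 + (-2 + (-65)**2)) = (-36672 - I*sqrt(62)/62)/(-42633 + (-2 + 4225)) = (-36672 - I*sqrt(62)/62)/(-42633 + 4223) = (-36672 - I*sqrt(62)/62)/(-38410) = (-36672 - I*sqrt(62)/62)*(-1/38410) = 18336/19205 + I*sqrt(62)/2381420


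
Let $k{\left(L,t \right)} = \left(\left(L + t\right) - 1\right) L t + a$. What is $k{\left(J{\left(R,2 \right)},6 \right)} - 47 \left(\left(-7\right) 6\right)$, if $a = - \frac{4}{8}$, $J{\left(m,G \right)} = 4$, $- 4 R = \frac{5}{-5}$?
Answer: $\frac{4379}{2} \approx 2189.5$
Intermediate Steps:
$R = \frac{1}{4}$ ($R = - \frac{5 \frac{1}{-5}}{4} = - \frac{5 \left(- \frac{1}{5}\right)}{4} = \left(- \frac{1}{4}\right) \left(-1\right) = \frac{1}{4} \approx 0.25$)
$a = - \frac{1}{2}$ ($a = \left(-4\right) \frac{1}{8} = - \frac{1}{2} \approx -0.5$)
$k{\left(L,t \right)} = - \frac{1}{2} + L t \left(-1 + L + t\right)$ ($k{\left(L,t \right)} = \left(\left(L + t\right) - 1\right) L t - \frac{1}{2} = \left(-1 + L + t\right) L t - \frac{1}{2} = L \left(-1 + L + t\right) t - \frac{1}{2} = L t \left(-1 + L + t\right) - \frac{1}{2} = - \frac{1}{2} + L t \left(-1 + L + t\right)$)
$k{\left(J{\left(R,2 \right)},6 \right)} - 47 \left(\left(-7\right) 6\right) = \left(- \frac{1}{2} + 4 \cdot 6^{2} + 6 \cdot 4^{2} - 4 \cdot 6\right) - 47 \left(\left(-7\right) 6\right) = \left(- \frac{1}{2} + 4 \cdot 36 + 6 \cdot 16 - 24\right) - -1974 = \left(- \frac{1}{2} + 144 + 96 - 24\right) + 1974 = \frac{431}{2} + 1974 = \frac{4379}{2}$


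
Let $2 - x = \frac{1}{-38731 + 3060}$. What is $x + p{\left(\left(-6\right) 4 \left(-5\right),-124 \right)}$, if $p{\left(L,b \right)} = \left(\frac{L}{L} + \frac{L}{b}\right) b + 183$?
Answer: $\frac{6456452}{35671} \approx 181.0$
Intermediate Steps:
$p{\left(L,b \right)} = 183 + b \left(1 + \frac{L}{b}\right)$ ($p{\left(L,b \right)} = \left(1 + \frac{L}{b}\right) b + 183 = b \left(1 + \frac{L}{b}\right) + 183 = 183 + b \left(1 + \frac{L}{b}\right)$)
$x = \frac{71343}{35671}$ ($x = 2 - \frac{1}{-38731 + 3060} = 2 - \frac{1}{-35671} = 2 - - \frac{1}{35671} = 2 + \frac{1}{35671} = \frac{71343}{35671} \approx 2.0$)
$x + p{\left(\left(-6\right) 4 \left(-5\right),-124 \right)} = \frac{71343}{35671} + \left(183 + \left(-6\right) 4 \left(-5\right) - 124\right) = \frac{71343}{35671} - -179 = \frac{71343}{35671} + \left(183 + 120 - 124\right) = \frac{71343}{35671} + 179 = \frac{6456452}{35671}$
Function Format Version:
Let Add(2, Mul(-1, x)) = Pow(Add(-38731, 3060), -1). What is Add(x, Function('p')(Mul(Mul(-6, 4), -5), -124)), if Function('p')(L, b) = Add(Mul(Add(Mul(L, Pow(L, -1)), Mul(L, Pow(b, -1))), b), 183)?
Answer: Rational(6456452, 35671) ≈ 181.00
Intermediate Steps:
Function('p')(L, b) = Add(183, Mul(b, Add(1, Mul(L, Pow(b, -1))))) (Function('p')(L, b) = Add(Mul(Add(1, Mul(L, Pow(b, -1))), b), 183) = Add(Mul(b, Add(1, Mul(L, Pow(b, -1)))), 183) = Add(183, Mul(b, Add(1, Mul(L, Pow(b, -1))))))
x = Rational(71343, 35671) (x = Add(2, Mul(-1, Pow(Add(-38731, 3060), -1))) = Add(2, Mul(-1, Pow(-35671, -1))) = Add(2, Mul(-1, Rational(-1, 35671))) = Add(2, Rational(1, 35671)) = Rational(71343, 35671) ≈ 2.0000)
Add(x, Function('p')(Mul(Mul(-6, 4), -5), -124)) = Add(Rational(71343, 35671), Add(183, Mul(Mul(-6, 4), -5), -124)) = Add(Rational(71343, 35671), Add(183, Mul(-24, -5), -124)) = Add(Rational(71343, 35671), Add(183, 120, -124)) = Add(Rational(71343, 35671), 179) = Rational(6456452, 35671)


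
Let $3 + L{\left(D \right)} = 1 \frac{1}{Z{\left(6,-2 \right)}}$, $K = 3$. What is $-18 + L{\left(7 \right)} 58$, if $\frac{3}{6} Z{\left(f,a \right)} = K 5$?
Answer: $- \frac{2851}{15} \approx -190.07$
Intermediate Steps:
$Z{\left(f,a \right)} = 30$ ($Z{\left(f,a \right)} = 2 \cdot 3 \cdot 5 = 2 \cdot 15 = 30$)
$L{\left(D \right)} = - \frac{89}{30}$ ($L{\left(D \right)} = -3 + 1 \cdot \frac{1}{30} = -3 + \frac{1}{30} = - \frac{89}{30}$)
$-18 + L{\left(7 \right)} 58 = -18 - \frac{2581}{15} = - \frac{2851}{15}$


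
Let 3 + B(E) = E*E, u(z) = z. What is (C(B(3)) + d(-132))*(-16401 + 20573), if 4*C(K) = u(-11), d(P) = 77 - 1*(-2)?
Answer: 318115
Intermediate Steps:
B(E) = -3 + E² (B(E) = -3 + E*E = -3 + E²)
d(P) = 79 (d(P) = 77 + 2 = 79)
C(K) = -11/4 (C(K) = (¼)*(-11) = -11/4)
(C(B(3)) + d(-132))*(-16401 + 20573) = (-11/4 + 79)*(-16401 + 20573) = (305/4)*4172 = 318115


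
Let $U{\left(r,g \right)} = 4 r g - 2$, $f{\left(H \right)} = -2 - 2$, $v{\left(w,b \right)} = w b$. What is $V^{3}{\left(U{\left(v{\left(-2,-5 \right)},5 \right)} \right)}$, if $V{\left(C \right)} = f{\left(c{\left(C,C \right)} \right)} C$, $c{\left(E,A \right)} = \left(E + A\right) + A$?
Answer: $-496793088$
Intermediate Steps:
$v{\left(w,b \right)} = b w$
$c{\left(E,A \right)} = E + 2 A$ ($c{\left(E,A \right)} = \left(A + E\right) + A = E + 2 A$)
$f{\left(H \right)} = -4$
$U{\left(r,g \right)} = -2 + 4 g r$ ($U{\left(r,g \right)} = 4 g r - 2 = -2 + 4 g r$)
$V{\left(C \right)} = - 4 C$
$V^{3}{\left(U{\left(v{\left(-2,-5 \right)},5 \right)} \right)} = \left(- 4 \left(-2 + 4 \cdot 5 \left(\left(-5\right) \left(-2\right)\right)\right)\right)^{3} = \left(- 4 \left(-2 + 4 \cdot 5 \cdot 10\right)\right)^{3} = \left(- 4 \left(-2 + 200\right)\right)^{3} = \left(\left(-4\right) 198\right)^{3} = \left(-792\right)^{3} = -496793088$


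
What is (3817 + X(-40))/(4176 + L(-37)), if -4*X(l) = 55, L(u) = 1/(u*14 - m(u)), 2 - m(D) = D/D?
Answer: 7895547/8669372 ≈ 0.91074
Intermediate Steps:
m(D) = 1 (m(D) = 2 - D/D = 2 - 1*1 = 2 - 1 = 1)
L(u) = 1/(-1 + 14*u) (L(u) = 1/(u*14 - 1*1) = 1/(14*u - 1) = 1/(-1 + 14*u))
X(l) = -55/4 (X(l) = -1/4*55 = -55/4)
(3817 + X(-40))/(4176 + L(-37)) = (3817 - 55/4)/(4176 + 1/(-1 + 14*(-37))) = 15213/(4*(4176 + 1/(-1 - 518))) = 15213/(4*(4176 + 1/(-519))) = 15213/(4*(4176 - 1/519)) = 15213/(4*(2167343/519)) = (15213/4)*(519/2167343) = 7895547/8669372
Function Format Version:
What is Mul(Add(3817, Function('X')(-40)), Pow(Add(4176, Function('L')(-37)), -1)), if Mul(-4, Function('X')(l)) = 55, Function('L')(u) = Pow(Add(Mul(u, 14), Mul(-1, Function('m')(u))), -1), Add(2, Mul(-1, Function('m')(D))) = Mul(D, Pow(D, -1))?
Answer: Rational(7895547, 8669372) ≈ 0.91074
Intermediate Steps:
Function('m')(D) = 1 (Function('m')(D) = Add(2, Mul(-1, Mul(D, Pow(D, -1)))) = Add(2, Mul(-1, 1)) = Add(2, -1) = 1)
Function('L')(u) = Pow(Add(-1, Mul(14, u)), -1) (Function('L')(u) = Pow(Add(Mul(u, 14), Mul(-1, 1)), -1) = Pow(Add(Mul(14, u), -1), -1) = Pow(Add(-1, Mul(14, u)), -1))
Function('X')(l) = Rational(-55, 4) (Function('X')(l) = Mul(Rational(-1, 4), 55) = Rational(-55, 4))
Mul(Add(3817, Function('X')(-40)), Pow(Add(4176, Function('L')(-37)), -1)) = Mul(Add(3817, Rational(-55, 4)), Pow(Add(4176, Pow(Add(-1, Mul(14, -37)), -1)), -1)) = Mul(Rational(15213, 4), Pow(Add(4176, Pow(Add(-1, -518), -1)), -1)) = Mul(Rational(15213, 4), Pow(Add(4176, Pow(-519, -1)), -1)) = Mul(Rational(15213, 4), Pow(Add(4176, Rational(-1, 519)), -1)) = Mul(Rational(15213, 4), Pow(Rational(2167343, 519), -1)) = Mul(Rational(15213, 4), Rational(519, 2167343)) = Rational(7895547, 8669372)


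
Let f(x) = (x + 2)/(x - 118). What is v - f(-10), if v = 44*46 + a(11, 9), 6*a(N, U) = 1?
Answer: 97157/48 ≈ 2024.1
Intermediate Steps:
f(x) = (2 + x)/(-118 + x)
a(N, U) = ⅙ (a(N, U) = (⅙)*1 = ⅙)
v = 12145/6 (v = 44*46 + ⅙ = 2024 + ⅙ = 12145/6 ≈ 2024.2)
v - f(-10) = 12145/6 - (2 - 10)/(-118 - 10) = 12145/6 - (-8)/(-128) = 12145/6 - (-1)*(-8)/128 = 12145/6 - 1*1/16 = 12145/6 - 1/16 = 97157/48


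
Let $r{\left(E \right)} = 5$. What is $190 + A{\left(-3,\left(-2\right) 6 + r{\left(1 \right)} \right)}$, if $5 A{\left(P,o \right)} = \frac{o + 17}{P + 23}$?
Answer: $\frac{1901}{10} \approx 190.1$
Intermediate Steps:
$A{\left(P,o \right)} = \frac{17 + o}{5 \left(23 + P\right)}$ ($A{\left(P,o \right)} = \frac{\left(o + 17\right) \frac{1}{P + 23}}{5} = \frac{\left(17 + o\right) \frac{1}{23 + P}}{5} = \frac{\frac{1}{23 + P} \left(17 + o\right)}{5} = \frac{17 + o}{5 \left(23 + P\right)}$)
$190 + A{\left(-3,\left(-2\right) 6 + r{\left(1 \right)} \right)} = 190 + \frac{17 + \left(\left(-2\right) 6 + 5\right)}{5 \left(23 - 3\right)} = 190 + \frac{17 + \left(-12 + 5\right)}{5 \cdot 20} = 190 + \frac{1}{5} \cdot \frac{1}{20} \left(17 - 7\right) = 190 + \frac{1}{5} \cdot \frac{1}{20} \cdot 10 = 190 + \frac{1}{10} = \frac{1901}{10}$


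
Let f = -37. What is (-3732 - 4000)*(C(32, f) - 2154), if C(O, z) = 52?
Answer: 16252664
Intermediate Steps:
(-3732 - 4000)*(C(32, f) - 2154) = (-3732 - 4000)*(52 - 2154) = -7732*(-2102) = 16252664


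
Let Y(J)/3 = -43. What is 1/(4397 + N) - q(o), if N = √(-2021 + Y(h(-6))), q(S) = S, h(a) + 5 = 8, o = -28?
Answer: 541405649/19335759 - 5*I*√86/19335759 ≈ 28.0 - 2.3981e-6*I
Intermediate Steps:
h(a) = 3 (h(a) = -5 + 8 = 3)
Y(J) = -129 (Y(J) = 3*(-43) = -129)
N = 5*I*√86 (N = √(-2021 - 129) = √(-2150) = 5*I*√86 ≈ 46.368*I)
1/(4397 + N) - q(o) = 1/(4397 + 5*I*√86) - 1*(-28) = 1/(4397 + 5*I*√86) + 28 = 28 + 1/(4397 + 5*I*√86)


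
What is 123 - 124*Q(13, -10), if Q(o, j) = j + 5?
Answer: 743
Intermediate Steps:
Q(o, j) = 5 + j
123 - 124*Q(13, -10) = 123 - 124*(5 - 10) = 123 - 124*(-5) = 123 + 620 = 743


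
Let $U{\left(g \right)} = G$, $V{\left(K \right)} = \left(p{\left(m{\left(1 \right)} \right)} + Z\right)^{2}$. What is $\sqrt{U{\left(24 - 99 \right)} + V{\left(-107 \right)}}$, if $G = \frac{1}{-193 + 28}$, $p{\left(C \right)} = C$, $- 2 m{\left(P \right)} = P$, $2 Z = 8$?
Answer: $\frac{\sqrt{1333365}}{330} \approx 3.4991$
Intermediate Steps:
$Z = 4$ ($Z = \frac{1}{2} \cdot 8 = 4$)
$m{\left(P \right)} = - \frac{P}{2}$
$V{\left(K \right)} = \frac{49}{4}$ ($V{\left(K \right)} = \left(\left(- \frac{1}{2}\right) 1 + 4\right)^{2} = \left(- \frac{1}{2} + 4\right)^{2} = \left(\frac{7}{2}\right)^{2} = \frac{49}{4}$)
$G = - \frac{1}{165}$ ($G = \frac{1}{-165} = - \frac{1}{165} \approx -0.0060606$)
$U{\left(g \right)} = - \frac{1}{165}$
$\sqrt{U{\left(24 - 99 \right)} + V{\left(-107 \right)}} = \sqrt{- \frac{1}{165} + \frac{49}{4}} = \sqrt{\frac{8081}{660}} = \frac{\sqrt{1333365}}{330}$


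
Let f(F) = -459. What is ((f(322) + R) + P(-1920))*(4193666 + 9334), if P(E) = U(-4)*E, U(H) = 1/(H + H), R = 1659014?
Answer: 6971915385000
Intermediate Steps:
U(H) = 1/(2*H)
P(E) = -E/8 (P(E) = ((½)/(-4))*E = ((½)*(-¼))*E = -E/8)
((f(322) + R) + P(-1920))*(4193666 + 9334) = ((-459 + 1659014) - ⅛*(-1920))*(4193666 + 9334) = (1658555 + 240)*4203000 = 1658795*4203000 = 6971915385000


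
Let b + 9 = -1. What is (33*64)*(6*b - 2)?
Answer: -130944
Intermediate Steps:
b = -10 (b = -9 - 1 = -10)
(33*64)*(6*b - 2) = (33*64)*(6*(-10) - 2) = 2112*(-60 - 2) = 2112*(-62) = -130944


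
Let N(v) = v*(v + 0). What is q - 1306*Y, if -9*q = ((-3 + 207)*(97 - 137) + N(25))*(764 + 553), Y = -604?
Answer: 5674337/3 ≈ 1.8914e+6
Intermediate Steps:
N(v) = v**2 (N(v) = v*v = v**2)
q = 3307865/3 (q = -((-3 + 207)*(97 - 137) + 25**2)*(764 + 553)/9 = -(204*(-40) + 625)*1317/9 = -(-8160 + 625)*1317/9 = -(-7535)*1317/9 = -1/9*(-9923595) = 3307865/3 ≈ 1.1026e+6)
q - 1306*Y = 3307865/3 - 1306*(-604) = 3307865/3 + 788824 = 5674337/3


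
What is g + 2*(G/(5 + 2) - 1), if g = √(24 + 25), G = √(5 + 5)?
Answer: 5 + 2*√10/7 ≈ 5.9035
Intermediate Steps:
G = √10 ≈ 3.1623
g = 7 (g = √49 = 7)
g + 2*(G/(5 + 2) - 1) = 7 + 2*(√10/(5 + 2) - 1) = 7 + 2*(√10/7 - 1) = 7 + 2*(-1 + √10/7) = 7 + (-2 + 2*√10/7) = 5 + 2*√10/7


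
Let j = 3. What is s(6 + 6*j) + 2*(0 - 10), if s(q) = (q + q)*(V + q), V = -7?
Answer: 796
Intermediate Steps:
s(q) = 2*q*(-7 + q) (s(q) = (q + q)*(-7 + q) = (2*q)*(-7 + q) = 2*q*(-7 + q))
s(6 + 6*j) + 2*(0 - 10) = 2*(6 + 6*3)*(-7 + (6 + 6*3)) + 2*(0 - 10) = 2*(6 + 18)*(-7 + (6 + 18)) + 2*(-10) = 2*24*(-7 + 24) - 20 = 2*24*17 - 20 = 816 - 20 = 796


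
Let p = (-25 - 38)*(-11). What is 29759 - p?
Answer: 29066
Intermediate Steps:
p = 693 (p = -63*(-11) = 693)
29759 - p = 29759 - 1*693 = 29759 - 693 = 29066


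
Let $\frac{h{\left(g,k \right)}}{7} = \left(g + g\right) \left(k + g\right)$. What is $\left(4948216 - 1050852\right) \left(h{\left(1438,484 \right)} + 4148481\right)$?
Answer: $166971589500340$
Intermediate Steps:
$h{\left(g,k \right)} = 14 g \left(g + k\right)$ ($h{\left(g,k \right)} = 7 \left(g + g\right) \left(k + g\right) = 7 \cdot 2 g \left(g + k\right) = 14 g \left(g + k\right)$)
$\left(4948216 - 1050852\right) \left(h{\left(1438,484 \right)} + 4148481\right) = \left(4948216 - 1050852\right) \left(14 \cdot 1438 \left(1438 + 484\right) + 4148481\right) = 3897364 \left(14 \cdot 1438 \cdot 1922 + 4148481\right) = 3897364 \left(38693704 + 4148481\right) = 3897364 \cdot 42842185 = 166971589500340$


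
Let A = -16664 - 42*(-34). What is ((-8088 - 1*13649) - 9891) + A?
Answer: -46864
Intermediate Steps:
A = -15236 (A = -16664 + 1428 = -15236)
((-8088 - 1*13649) - 9891) + A = ((-8088 - 1*13649) - 9891) - 15236 = ((-8088 - 13649) - 9891) - 15236 = (-21737 - 9891) - 15236 = -31628 - 15236 = -46864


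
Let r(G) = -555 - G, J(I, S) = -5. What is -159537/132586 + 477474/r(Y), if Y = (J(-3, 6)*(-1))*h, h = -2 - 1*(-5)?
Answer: -10566217309/12595670 ≈ -838.88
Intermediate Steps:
h = 3 (h = -2 + 5 = 3)
Y = 15 (Y = -5*(-1)*3 = 5*3 = 15)
-159537/132586 + 477474/r(Y) = -159537/132586 + 477474/(-555 - 1*15) = -159537*1/132586 + 477474/(-555 - 15) = -159537/132586 + 477474/(-570) = -159537/132586 + 477474*(-1/570) = -159537/132586 - 79579/95 = -10566217309/12595670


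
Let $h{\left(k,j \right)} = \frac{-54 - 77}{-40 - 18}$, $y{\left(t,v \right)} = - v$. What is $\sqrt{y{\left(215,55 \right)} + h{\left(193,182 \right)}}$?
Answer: $\frac{i \sqrt{177422}}{58} \approx 7.2623 i$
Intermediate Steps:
$h{\left(k,j \right)} = \frac{131}{58}$ ($h{\left(k,j \right)} = - \frac{131}{-58} = \left(-131\right) \left(- \frac{1}{58}\right) = \frac{131}{58}$)
$\sqrt{y{\left(215,55 \right)} + h{\left(193,182 \right)}} = \sqrt{\left(-1\right) 55 + \frac{131}{58}} = \sqrt{-55 + \frac{131}{58}} = \sqrt{- \frac{3059}{58}} = \frac{i \sqrt{177422}}{58}$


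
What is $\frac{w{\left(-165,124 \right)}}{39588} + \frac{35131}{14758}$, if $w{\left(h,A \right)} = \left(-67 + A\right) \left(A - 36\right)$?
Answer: $\frac{122066013}{48686642} \approx 2.5072$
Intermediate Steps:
$w{\left(h,A \right)} = \left(-67 + A\right) \left(-36 + A\right)$
$\frac{w{\left(-165,124 \right)}}{39588} + \frac{35131}{14758} = \frac{2412 + 124^{2} - 12772}{39588} + \frac{35131}{14758} = \left(2412 + 15376 - 12772\right) \frac{1}{39588} + 35131 \cdot \frac{1}{14758} = 5016 \cdot \frac{1}{39588} + \frac{35131}{14758} = \frac{418}{3299} + \frac{35131}{14758} = \frac{122066013}{48686642}$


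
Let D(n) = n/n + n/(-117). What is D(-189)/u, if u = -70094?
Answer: -17/455611 ≈ -3.7313e-5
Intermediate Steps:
D(n) = 1 - n/117 (D(n) = 1 + n*(-1/117) = 1 - n/117)
D(-189)/u = (1 - 1/117*(-189))/(-70094) = (1 + 21/13)*(-1/70094) = (34/13)*(-1/70094) = -17/455611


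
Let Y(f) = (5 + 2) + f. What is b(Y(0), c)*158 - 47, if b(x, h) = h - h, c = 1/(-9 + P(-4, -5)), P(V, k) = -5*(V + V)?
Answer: -47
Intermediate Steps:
P(V, k) = -10*V
c = 1/31 (c = 1/(-9 - 10*(-4)) = 1/(-9 + 40) = 1/31 ≈ 0.032258)
Y(f) = 7 + f
b(x, h) = 0
b(Y(0), c)*158 - 47 = 0*158 - 47 = 0 - 47 = -47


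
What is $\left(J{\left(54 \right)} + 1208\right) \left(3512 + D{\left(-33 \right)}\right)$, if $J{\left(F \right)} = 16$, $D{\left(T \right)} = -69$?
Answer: $4214232$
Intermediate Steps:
$\left(J{\left(54 \right)} + 1208\right) \left(3512 + D{\left(-33 \right)}\right) = \left(16 + 1208\right) \left(3512 - 69\right) = 1224 \cdot 3443 = 4214232$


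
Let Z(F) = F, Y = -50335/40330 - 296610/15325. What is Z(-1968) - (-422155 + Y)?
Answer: 10388494214837/24722290 ≈ 4.2021e+5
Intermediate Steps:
Y = -509346607/24722290 (Y = -50335*1/40330 - 296610*1/15325 = -10067/8066 - 59322/3065 = -509346607/24722290 ≈ -20.603)
Z(-1968) - (-422155 + Y) = -1968 - (-422155 - 509346607/24722290) = -1968 - 1*(-10437147681557/24722290) = -1968 + 10437147681557/24722290 = 10388494214837/24722290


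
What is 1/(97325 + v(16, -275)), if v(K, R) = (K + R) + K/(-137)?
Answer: 137/13298026 ≈ 1.0302e-5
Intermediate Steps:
v(K, R) = R + 136*K/137 (v(K, R) = (K + R) + K*(-1/137) = (K + R) - K/137 = R + 136*K/137)
1/(97325 + v(16, -275)) = 1/(97325 + (-275 + (136/137)*16)) = 1/(97325 + (-275 + 2176/137)) = 1/(97325 - 35499/137) = 1/(13298026/137) = 137/13298026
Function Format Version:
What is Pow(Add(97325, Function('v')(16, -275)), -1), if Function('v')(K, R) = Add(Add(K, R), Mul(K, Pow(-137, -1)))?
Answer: Rational(137, 13298026) ≈ 1.0302e-5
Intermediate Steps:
Function('v')(K, R) = Add(R, Mul(Rational(136, 137), K)) (Function('v')(K, R) = Add(Add(K, R), Mul(K, Rational(-1, 137))) = Add(Add(K, R), Mul(Rational(-1, 137), K)) = Add(R, Mul(Rational(136, 137), K)))
Pow(Add(97325, Function('v')(16, -275)), -1) = Pow(Add(97325, Add(-275, Mul(Rational(136, 137), 16))), -1) = Pow(Add(97325, Add(-275, Rational(2176, 137))), -1) = Pow(Add(97325, Rational(-35499, 137)), -1) = Pow(Rational(13298026, 137), -1) = Rational(137, 13298026)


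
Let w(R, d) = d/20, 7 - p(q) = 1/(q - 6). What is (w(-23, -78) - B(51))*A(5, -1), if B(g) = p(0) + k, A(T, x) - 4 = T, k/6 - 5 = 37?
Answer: -11838/5 ≈ -2367.6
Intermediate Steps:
p(q) = 7 - 1/(-6 + q) (p(q) = 7 - 1/(q - 6) = 7 - 1/(-6 + q))
k = 252 (k = 30 + 6*37 = 30 + 222 = 252)
A(T, x) = 4 + T
B(g) = 1555/6 (B(g) = (-43 + 7*0)/(-6 + 0) + 252 = (-43 + 0)/(-6) + 252 = -1/6*(-43) + 252 = 43/6 + 252 = 1555/6)
w(R, d) = d/20 (w(R, d) = d*(1/20) = d/20)
(w(-23, -78) - B(51))*A(5, -1) = ((1/20)*(-78) - 1*1555/6)*(4 + 5) = (-39/10 - 1555/6)*9 = -3946/15*9 = -11838/5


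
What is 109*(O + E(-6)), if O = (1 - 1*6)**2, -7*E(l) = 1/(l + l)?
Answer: 229009/84 ≈ 2726.3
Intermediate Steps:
E(l) = -1/(14*l) (E(l) = -1/(7*(l + l)) = -1/(2*l)/7 = -1/(14*l))
O = 25 (O = (1 - 6)**2 = (-5)**2 = 25)
109*(O + E(-6)) = 109*(25 - 1/14/(-6)) = 109*(25 - 1/14*(-1/6)) = 109*(25 + 1/84) = 109*(2101/84) = 229009/84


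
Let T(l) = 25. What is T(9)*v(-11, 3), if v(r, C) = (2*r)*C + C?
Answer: -1575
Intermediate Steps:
v(r, C) = C + 2*C*r (v(r, C) = 2*C*r + C = C + 2*C*r)
T(9)*v(-11, 3) = 25*(3*(1 + 2*(-11))) = 25*(3*(1 - 22)) = 25*(3*(-21)) = 25*(-63) = -1575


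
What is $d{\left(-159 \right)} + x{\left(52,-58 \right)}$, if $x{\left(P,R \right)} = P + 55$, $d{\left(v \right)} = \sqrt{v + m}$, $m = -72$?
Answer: $107 + i \sqrt{231} \approx 107.0 + 15.199 i$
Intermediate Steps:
$d{\left(v \right)} = \sqrt{-72 + v}$ ($d{\left(v \right)} = \sqrt{v - 72} = \sqrt{-72 + v}$)
$x{\left(P,R \right)} = 55 + P$
$d{\left(-159 \right)} + x{\left(52,-58 \right)} = \sqrt{-72 - 159} + \left(55 + 52\right) = \sqrt{-231} + 107 = i \sqrt{231} + 107 = 107 + i \sqrt{231}$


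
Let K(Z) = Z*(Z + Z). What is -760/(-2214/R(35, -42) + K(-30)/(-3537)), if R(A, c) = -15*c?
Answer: 10453800/55339 ≈ 188.90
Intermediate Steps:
K(Z) = 2*Z**2 (K(Z) = Z*(2*Z) = 2*Z**2)
-760/(-2214/R(35, -42) + K(-30)/(-3537)) = -760/(-2214/((-15*(-42))) + (2*(-30)**2)/(-3537)) = -760/(-2214/630 + (2*900)*(-1/3537)) = -760/(-2214*1/630 + 1800*(-1/3537)) = -760/(-123/35 - 200/393) = -760/(-55339/13755) = -760*(-13755/55339) = 10453800/55339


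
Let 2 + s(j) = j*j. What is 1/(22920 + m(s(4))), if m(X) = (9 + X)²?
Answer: 1/23449 ≈ 4.2646e-5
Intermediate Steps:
s(j) = -2 + j² (s(j) = -2 + j*j = -2 + j²)
1/(22920 + m(s(4))) = 1/(22920 + (9 + (-2 + 4²))²) = 1/(22920 + (9 + (-2 + 16))²) = 1/(22920 + (9 + 14)²) = 1/(22920 + 23²) = 1/(22920 + 529) = 1/23449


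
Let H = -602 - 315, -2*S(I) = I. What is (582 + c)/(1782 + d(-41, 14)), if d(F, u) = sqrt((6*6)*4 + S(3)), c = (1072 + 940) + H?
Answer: 1992276/2116921 - 559*sqrt(570)/2116921 ≈ 0.93482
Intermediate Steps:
S(I) = -I/2
H = -917
c = 1095 (c = (1072 + 940) - 917 = 2012 - 917 = 1095)
d(F, u) = sqrt(570)/2 (d(F, u) = sqrt((6*6)*4 - 1/2*3) = sqrt(36*4 - 3/2) = sqrt(144 - 3/2) = sqrt(285/2) = sqrt(570)/2)
(582 + c)/(1782 + d(-41, 14)) = (582 + 1095)/(1782 + sqrt(570)/2) = 1677/(1782 + sqrt(570)/2)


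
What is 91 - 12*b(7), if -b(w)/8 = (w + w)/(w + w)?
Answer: 187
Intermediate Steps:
b(w) = -8 (b(w) = -8*(w + w)/(w + w) = -8*2*w/(2*w) = -8*2*w*1/(2*w) = -8*1 = -8)
91 - 12*b(7) = 91 - 12*(-8) = 91 + 96 = 187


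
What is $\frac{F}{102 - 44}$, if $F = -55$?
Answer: $- \frac{55}{58} \approx -0.94828$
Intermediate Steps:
$\frac{F}{102 - 44} = - \frac{55}{102 - 44} = - \frac{55}{58}$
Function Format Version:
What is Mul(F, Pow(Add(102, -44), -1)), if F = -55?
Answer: Rational(-55, 58) ≈ -0.94828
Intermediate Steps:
Mul(F, Pow(Add(102, -44), -1)) = Mul(-55, Pow(Add(102, -44), -1)) = Mul(-55, Pow(58, -1)) = Mul(-55, Rational(1, 58)) = Rational(-55, 58)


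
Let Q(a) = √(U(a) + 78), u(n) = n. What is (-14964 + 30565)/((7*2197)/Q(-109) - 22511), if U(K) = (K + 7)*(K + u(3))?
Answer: -3824503868790/5518217854049 - 7917616707*√10/5518217854049 ≈ -0.69761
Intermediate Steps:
U(K) = (3 + K)*(7 + K) (U(K) = (K + 7)*(K + 3) = (7 + K)*(3 + K) = (3 + K)*(7 + K))
Q(a) = √(99 + a² + 10*a) (Q(a) = √((21 + a² + 10*a) + 78) = √(99 + a² + 10*a))
(-14964 + 30565)/((7*2197)/Q(-109) - 22511) = (-14964 + 30565)/((7*2197)/(√(99 + (-109)² + 10*(-109))) - 22511) = 15601/(15379/(√(99 + 11881 - 1090)) - 22511) = 15601/(15379/(√10890) - 22511) = 15601/(15379/((33*√10)) - 22511) = 15601/(15379*(√10/330) - 22511) = 15601/(15379*√10/330 - 22511) = 15601/(-22511 + 15379*√10/330)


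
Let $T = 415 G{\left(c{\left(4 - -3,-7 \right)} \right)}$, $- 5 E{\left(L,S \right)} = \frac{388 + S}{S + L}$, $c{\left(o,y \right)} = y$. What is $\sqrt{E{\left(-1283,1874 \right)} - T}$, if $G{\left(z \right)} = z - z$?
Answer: $\frac{i \sqrt{742690}}{985} \approx 0.87492 i$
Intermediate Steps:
$G{\left(z \right)} = 0$
$E{\left(L,S \right)} = - \frac{388 + S}{5 \left(L + S\right)}$ ($E{\left(L,S \right)} = - \frac{\left(388 + S\right) \frac{1}{S + L}}{5} = - \frac{\left(388 + S\right) \frac{1}{L + S}}{5} = - \frac{\frac{1}{L + S} \left(388 + S\right)}{5} = - \frac{388 + S}{5 \left(L + S\right)}$)
$T = 0$ ($T = 415 \cdot 0 = 0$)
$\sqrt{E{\left(-1283,1874 \right)} - T} = \sqrt{\frac{-388 - 1874}{5 \left(-1283 + 1874\right)} - 0} = \sqrt{\frac{-388 - 1874}{5 \cdot 591} + 0} = \sqrt{\frac{1}{5} \cdot \frac{1}{591} \left(-2262\right) + 0} = \sqrt{- \frac{754}{985} + 0} = \sqrt{- \frac{754}{985}} = \frac{i \sqrt{742690}}{985}$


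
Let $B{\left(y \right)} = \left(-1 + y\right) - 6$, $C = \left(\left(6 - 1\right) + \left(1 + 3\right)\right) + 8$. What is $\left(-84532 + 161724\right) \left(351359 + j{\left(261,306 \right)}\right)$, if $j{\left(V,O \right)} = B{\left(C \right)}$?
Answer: $27122875848$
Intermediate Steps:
$C = 17$ ($C = \left(5 + 4\right) + 8 = 9 + 8 = 17$)
$B{\left(y \right)} = -7 + y$
$j{\left(V,O \right)} = 10$ ($j{\left(V,O \right)} = -7 + 17 = 10$)
$\left(-84532 + 161724\right) \left(351359 + j{\left(261,306 \right)}\right) = \left(-84532 + 161724\right) \left(351359 + 10\right) = 77192 \cdot 351369 = 27122875848$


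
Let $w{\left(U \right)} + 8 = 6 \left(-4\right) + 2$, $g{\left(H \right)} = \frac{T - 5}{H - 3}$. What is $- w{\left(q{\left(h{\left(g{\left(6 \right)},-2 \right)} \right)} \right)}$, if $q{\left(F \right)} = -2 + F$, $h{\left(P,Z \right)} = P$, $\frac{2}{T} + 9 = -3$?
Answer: $30$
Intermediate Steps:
$T = - \frac{1}{6}$ ($T = \frac{2}{-9 - 3} = \frac{2}{-12} = 2 \left(- \frac{1}{12}\right) = - \frac{1}{6} \approx -0.16667$)
$g{\left(H \right)} = - \frac{31}{6 \left(-3 + H\right)}$ ($g{\left(H \right)} = \frac{- \frac{1}{6} - 5}{H - 3} = - \frac{31}{6 \left(-3 + H\right)}$)
$w{\left(U \right)} = -30$ ($w{\left(U \right)} = -8 + \left(6 \left(-4\right) + 2\right) = -8 + \left(-24 + 2\right) = -8 - 22 = -30$)
$- w{\left(q{\left(h{\left(g{\left(6 \right)},-2 \right)} \right)} \right)} = \left(-1\right) \left(-30\right) = 30$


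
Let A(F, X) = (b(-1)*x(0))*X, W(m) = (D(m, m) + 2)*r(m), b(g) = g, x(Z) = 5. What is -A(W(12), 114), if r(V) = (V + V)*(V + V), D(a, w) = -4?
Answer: 570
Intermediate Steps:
r(V) = 4*V² (r(V) = (2*V)*(2*V) = 4*V²)
W(m) = -8*m² (W(m) = (-4 + 2)*(4*m²) = -8*m²)
A(F, X) = -5*X (A(F, X) = (-1*5)*X = -5*X)
-A(W(12), 114) = -(-5)*114 = -1*(-570) = 570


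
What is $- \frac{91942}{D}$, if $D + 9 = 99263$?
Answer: $- \frac{45971}{49627} \approx -0.92633$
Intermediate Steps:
$D = 99254$ ($D = -9 + 99263 = 99254$)
$- \frac{91942}{D} = - \frac{91942}{99254} = \left(-91942\right) \frac{1}{99254} = - \frac{45971}{49627}$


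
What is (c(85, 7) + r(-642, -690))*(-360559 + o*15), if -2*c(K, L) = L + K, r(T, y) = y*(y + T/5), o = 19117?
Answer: -41673428600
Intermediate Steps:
r(T, y) = y*(y + T/5) (r(T, y) = y*(y + T*(⅕)) = y*(y + T/5))
c(K, L) = -K/2 - L/2 (c(K, L) = -(L + K)/2 = -(K + L)/2 = -K/2 - L/2)
(c(85, 7) + r(-642, -690))*(-360559 + o*15) = ((-½*85 - ½*7) + (⅕)*(-690)*(-642 + 5*(-690)))*(-360559 + 19117*15) = ((-85/2 - 7/2) + (⅕)*(-690)*(-642 - 3450))*(-360559 + 286755) = (-46 + (⅕)*(-690)*(-4092))*(-73804) = (-46 + 564696)*(-73804) = 564650*(-73804) = -41673428600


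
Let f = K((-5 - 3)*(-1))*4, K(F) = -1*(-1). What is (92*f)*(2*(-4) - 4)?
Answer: -4416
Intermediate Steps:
K(F) = 1
f = 4 (f = 1*4 = 4)
(92*f)*(2*(-4) - 4) = (92*4)*(2*(-4) - 4) = 368*(-8 - 4) = 368*(-12) = -4416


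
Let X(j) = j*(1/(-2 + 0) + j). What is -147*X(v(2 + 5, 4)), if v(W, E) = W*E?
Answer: -113190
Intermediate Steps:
v(W, E) = E*W
X(j) = j*(-½ + j) (X(j) = j*(1/(-2) + j) = j*(-½ + j))
-147*X(v(2 + 5, 4)) = -147*4*(2 + 5)*(-½ + 4*(2 + 5)) = -147*4*7*(-½ + 4*7) = -4116*(-½ + 28) = -4116*55/2 = -147*770 = -113190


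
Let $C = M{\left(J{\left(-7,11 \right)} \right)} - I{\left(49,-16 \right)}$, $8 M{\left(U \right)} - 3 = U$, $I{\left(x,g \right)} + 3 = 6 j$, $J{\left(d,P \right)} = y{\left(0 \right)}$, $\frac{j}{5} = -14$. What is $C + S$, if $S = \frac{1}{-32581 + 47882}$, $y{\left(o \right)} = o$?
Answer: $\frac{51824495}{122408} \approx 423.38$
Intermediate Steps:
$j = -70$ ($j = 5 \left(-14\right) = -70$)
$J{\left(d,P \right)} = 0$
$I{\left(x,g \right)} = -423$ ($I{\left(x,g \right)} = -3 + 6 \left(-70\right) = -3 - 420 = -423$)
$S = \frac{1}{15301} \approx 6.5355 \cdot 10^{-5}$
$M{\left(U \right)} = \frac{3}{8} + \frac{U}{8}$
$C = \frac{3387}{8}$ ($C = \left(\frac{3}{8} + \frac{1}{8} \cdot 0\right) - -423 = \left(\frac{3}{8} + 0\right) + 423 = \frac{3}{8} + 423 = \frac{3387}{8} \approx 423.38$)
$C + S = \frac{3387}{8} + \frac{1}{15301} = \frac{51824495}{122408}$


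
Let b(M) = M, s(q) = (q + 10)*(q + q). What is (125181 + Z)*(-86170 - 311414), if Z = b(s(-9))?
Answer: -49762806192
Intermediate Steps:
s(q) = 2*q*(10 + q) (s(q) = (10 + q)*(2*q) = 2*q*(10 + q))
Z = -18 (Z = 2*(-9)*(10 - 9) = 2*(-9)*1 = -18)
(125181 + Z)*(-86170 - 311414) = (125181 - 18)*(-86170 - 311414) = 125163*(-397584) = -49762806192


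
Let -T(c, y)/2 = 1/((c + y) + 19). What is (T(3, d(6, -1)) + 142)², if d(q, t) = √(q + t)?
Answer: 4620464696/229441 + 271896*√5/229441 ≈ 20141.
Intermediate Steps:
T(c, y) = -2/(19 + c + y) (T(c, y) = -2/((c + y) + 19) = -2/(19 + c + y))
(T(3, d(6, -1)) + 142)² = (-2/(19 + 3 + √(6 - 1)) + 142)² = (-2/(19 + 3 + √5) + 142)² = (-2/(22 + √5) + 142)² = (142 - 2/(22 + √5))²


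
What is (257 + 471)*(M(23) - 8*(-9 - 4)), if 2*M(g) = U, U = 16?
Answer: 81536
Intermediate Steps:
M(g) = 8 (M(g) = (½)*16 = 8)
(257 + 471)*(M(23) - 8*(-9 - 4)) = (257 + 471)*(8 - 8*(-9 - 4)) = 728*(8 - 8*(-13)) = 728*(8 + 104) = 728*112 = 81536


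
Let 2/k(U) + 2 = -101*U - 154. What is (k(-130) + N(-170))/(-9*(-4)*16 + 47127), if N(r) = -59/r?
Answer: 382903/52606391370 ≈ 7.2786e-6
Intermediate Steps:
k(U) = 2/(-156 - 101*U) (k(U) = 2/(-2 + (-101*U - 154)) = 2/(-2 + (-154 - 101*U)) = 2/(-156 - 101*U))
(k(-130) + N(-170))/(-9*(-4)*16 + 47127) = (-2/(156 + 101*(-130)) - 59/(-170))/(-9*(-4)*16 + 47127) = (-2/(156 - 13130) - 59*(-1/170))/(36*16 + 47127) = (-2/(-12974) + 59/170)/(576 + 47127) = (-2*(-1/12974) + 59/170)/47703 = (1/6487 + 59/170)*(1/47703) = (382903/1102790)*(1/47703) = 382903/52606391370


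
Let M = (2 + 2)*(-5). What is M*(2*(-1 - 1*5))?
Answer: 240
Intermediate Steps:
M = -20 (M = 4*(-5) = -20)
M*(2*(-1 - 1*5)) = -40*(-1 - 1*5) = -40*(-1 - 5) = -40*(-6) = -20*(-12) = 240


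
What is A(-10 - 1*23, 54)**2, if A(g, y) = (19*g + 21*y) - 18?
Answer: 239121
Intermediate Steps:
A(g, y) = -18 + 19*g + 21*y
A(-10 - 1*23, 54)**2 = (-18 + 19*(-10 - 1*23) + 21*54)**2 = (-18 + 19*(-10 - 23) + 1134)**2 = (-18 + 19*(-33) + 1134)**2 = (-18 - 627 + 1134)**2 = 489**2 = 239121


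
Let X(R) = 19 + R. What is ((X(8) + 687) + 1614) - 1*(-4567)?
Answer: 6895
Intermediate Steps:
((X(8) + 687) + 1614) - 1*(-4567) = (((19 + 8) + 687) + 1614) - 1*(-4567) = ((27 + 687) + 1614) + 4567 = (714 + 1614) + 4567 = 2328 + 4567 = 6895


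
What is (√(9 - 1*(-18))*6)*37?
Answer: 666*√3 ≈ 1153.5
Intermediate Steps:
(√(9 - 1*(-18))*6)*37 = (√(9 + 18)*6)*37 = (√27*6)*37 = ((3*√3)*6)*37 = (18*√3)*37 = 666*√3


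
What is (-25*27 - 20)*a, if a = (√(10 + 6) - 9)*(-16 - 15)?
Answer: -107725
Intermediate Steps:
a = 155 (a = (√16 - 9)*(-31) = (4 - 9)*(-31) = -5*(-31) = 155)
(-25*27 - 20)*a = (-25*27 - 20)*155 = (-675 - 20)*155 = -695*155 = -107725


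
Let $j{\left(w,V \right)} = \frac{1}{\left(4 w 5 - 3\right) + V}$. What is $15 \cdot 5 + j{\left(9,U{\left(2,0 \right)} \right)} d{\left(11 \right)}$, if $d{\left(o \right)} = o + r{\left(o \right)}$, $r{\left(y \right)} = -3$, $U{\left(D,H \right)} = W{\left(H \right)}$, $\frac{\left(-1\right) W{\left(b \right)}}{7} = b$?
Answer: $\frac{13283}{177} \approx 75.045$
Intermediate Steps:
$W{\left(b \right)} = - 7 b$
$U{\left(D,H \right)} = - 7 H$
$d{\left(o \right)} = -3 + o$ ($d{\left(o \right)} = o - 3 = -3 + o$)
$j{\left(w,V \right)} = \frac{1}{-3 + V + 20 w}$ ($j{\left(w,V \right)} = \frac{1}{\left(4 \cdot 5 w - 3\right) + V} = \frac{1}{\left(20 w - 3\right) + V} = \frac{1}{\left(-3 + 20 w\right) + V} = \frac{1}{-3 + V + 20 w}$)
$15 \cdot 5 + j{\left(9,U{\left(2,0 \right)} \right)} d{\left(11 \right)} = 15 \cdot 5 + \frac{-3 + 11}{-3 - 0 + 20 \cdot 9} = 75 + \frac{1}{-3 + 0 + 180} \cdot 8 = 75 + \frac{1}{177} \cdot 8 = 75 + \frac{8}{177} = \frac{13283}{177}$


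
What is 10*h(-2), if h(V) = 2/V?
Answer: -10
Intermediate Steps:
10*h(-2) = 10*(2/(-2)) = 10*(2*(-½)) = 10*(-1) = -10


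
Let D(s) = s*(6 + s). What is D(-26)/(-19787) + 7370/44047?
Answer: 122925750/871557989 ≈ 0.14104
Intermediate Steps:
D(-26)/(-19787) + 7370/44047 = -26*(6 - 26)/(-19787) + 7370/44047 = -26*(-20)*(-1/19787) + 7370*(1/44047) = 520*(-1/19787) + 7370/44047 = -520/19787 + 7370/44047 = 122925750/871557989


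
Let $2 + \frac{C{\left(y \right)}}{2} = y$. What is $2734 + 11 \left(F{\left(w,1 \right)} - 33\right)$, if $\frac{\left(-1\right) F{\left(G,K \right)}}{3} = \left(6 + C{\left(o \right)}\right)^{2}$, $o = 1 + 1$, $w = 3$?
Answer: $1183$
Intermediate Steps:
$o = 2$
$C{\left(y \right)} = -4 + 2 y$
$F{\left(G,K \right)} = -108$ ($F{\left(G,K \right)} = - 3 \left(6 + \left(-4 + 2 \cdot 2\right)\right)^{2} = - 3 \left(6 + \left(-4 + 4\right)\right)^{2} = - 3 \left(6 + 0\right)^{2} = - 3 \cdot 6^{2} = \left(-3\right) 36 = -108$)
$2734 + 11 \left(F{\left(w,1 \right)} - 33\right) = 2734 + 11 \left(-108 - 33\right) = 2734 + 11 \left(-141\right) = 2734 - 1551 = 1183$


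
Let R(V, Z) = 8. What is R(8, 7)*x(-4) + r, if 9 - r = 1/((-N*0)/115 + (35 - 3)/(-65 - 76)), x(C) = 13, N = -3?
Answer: 3757/32 ≈ 117.41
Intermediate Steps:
r = 429/32 (r = 9 - 1/((-1*(-3)*0)/115 + (35 - 3)/(-65 - 76)) = 9 - 1/((3*0)*(1/115) + 32/(-141)) = 9 - 1/(0*(1/115) + 32*(-1/141)) = 9 - 1/(0 - 32/141) = 9 - 1/(-32/141) = 9 - 1*(-141/32) = 9 + 141/32 = 429/32 ≈ 13.406)
R(8, 7)*x(-4) + r = 8*13 + 429/32 = 104 + 429/32 = 3757/32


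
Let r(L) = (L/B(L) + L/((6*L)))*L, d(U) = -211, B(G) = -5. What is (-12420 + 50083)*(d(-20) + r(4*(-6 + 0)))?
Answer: -62181613/5 ≈ -1.2436e+7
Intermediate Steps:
r(L) = L*(⅙ - L/5) (r(L) = (L/(-5) + L/((6*L)))*L = (L*(-⅕) + L*(1/(6*L)))*L = (-L/5 + ⅙)*L = (⅙ - L/5)*L = L*(⅙ - L/5))
(-12420 + 50083)*(d(-20) + r(4*(-6 + 0))) = (-12420 + 50083)*(-211 + (4*(-6 + 0))*(5 - 24*(-6 + 0))/30) = 37663*(-211 + (4*(-6))*(5 - 24*(-6))/30) = 37663*(-211 + (1/30)*(-24)*(5 - 6*(-24))) = 37663*(-211 + (1/30)*(-24)*(5 + 144)) = 37663*(-211 + (1/30)*(-24)*149) = 37663*(-211 - 596/5) = 37663*(-1651/5) = -62181613/5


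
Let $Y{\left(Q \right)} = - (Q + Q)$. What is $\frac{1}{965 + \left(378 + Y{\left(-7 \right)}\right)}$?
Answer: $\frac{1}{1357} \approx 0.00073692$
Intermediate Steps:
$Y{\left(Q \right)} = - 2 Q$
$\frac{1}{965 + \left(378 + Y{\left(-7 \right)}\right)} = \frac{1}{965 + \left(378 - -14\right)} = \frac{1}{965 + \left(378 + 14\right)} = \frac{1}{965 + 392} = \frac{1}{1357}$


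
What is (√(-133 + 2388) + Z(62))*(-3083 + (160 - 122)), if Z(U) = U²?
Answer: -11704980 - 3045*√2255 ≈ -1.1850e+7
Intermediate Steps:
(√(-133 + 2388) + Z(62))*(-3083 + (160 - 122)) = (√(-133 + 2388) + 62²)*(-3083 + (160 - 122)) = (√2255 + 3844)*(-3083 + 38) = (3844 + √2255)*(-3045) = -11704980 - 3045*√2255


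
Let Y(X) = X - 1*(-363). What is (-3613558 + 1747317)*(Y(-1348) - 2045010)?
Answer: 3818319754795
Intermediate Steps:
Y(X) = 363 + X (Y(X) = X + 363 = 363 + X)
(-3613558 + 1747317)*(Y(-1348) - 2045010) = (-3613558 + 1747317)*((363 - 1348) - 2045010) = -1866241*(-985 - 2045010) = -1866241*(-2045995) = 3818319754795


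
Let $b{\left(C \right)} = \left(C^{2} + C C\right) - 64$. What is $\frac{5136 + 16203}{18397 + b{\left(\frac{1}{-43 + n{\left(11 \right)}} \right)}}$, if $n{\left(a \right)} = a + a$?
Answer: $\frac{9410499}{8084855} \approx 1.164$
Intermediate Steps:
$n{\left(a \right)} = 2 a$
$b{\left(C \right)} = -64 + 2 C^{2}$ ($b{\left(C \right)} = \left(C^{2} + C^{2}\right) - 64 = 2 C^{2} - 64 = -64 + 2 C^{2}$)
$\frac{5136 + 16203}{18397 + b{\left(\frac{1}{-43 + n{\left(11 \right)}} \right)}} = \frac{5136 + 16203}{18397 - \left(64 - 2 \left(\frac{1}{-43 + 2 \cdot 11}\right)^{2}\right)} = \frac{21339}{18397 - \left(64 - 2 \left(\frac{1}{-43 + 22}\right)^{2}\right)} = \frac{21339}{18397 - \left(64 - 2 \left(\frac{1}{-21}\right)^{2}\right)} = \frac{21339}{18397 - \left(64 - 2 \left(- \frac{1}{21}\right)^{2}\right)} = \frac{21339}{18397 + \left(-64 + 2 \cdot \frac{1}{441}\right)} = \frac{21339}{18397 + \left(-64 + \frac{2}{441}\right)} = \frac{21339}{18397 - \frac{28222}{441}} = \frac{21339}{\frac{8084855}{441}} = 21339 \cdot \frac{441}{8084855} = \frac{9410499}{8084855}$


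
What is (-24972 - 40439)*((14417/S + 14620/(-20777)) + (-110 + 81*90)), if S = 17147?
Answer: -12870966573562983/27404863 ≈ -4.6966e+8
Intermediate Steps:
(-24972 - 40439)*((14417/S + 14620/(-20777)) + (-110 + 81*90)) = (-24972 - 40439)*((14417/17147 + 14620/(-20777)) + (-110 + 81*90)) = -65411*((14417*(1/17147) + 14620*(-1/20777)) + (-110 + 7290)) = -65411*((1109/1319 - 14620/20777) + 7180) = -65411*(3757913/27404863 + 7180) = -65411*196770674253/27404863 = -12870966573562983/27404863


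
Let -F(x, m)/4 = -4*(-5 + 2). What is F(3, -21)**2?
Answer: 2304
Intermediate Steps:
F(x, m) = -48 (F(x, m) = -(-16)*(-5 + 2) = -(-16)*(-3) = -4*12 = -48)
F(3, -21)**2 = (-48)**2 = 2304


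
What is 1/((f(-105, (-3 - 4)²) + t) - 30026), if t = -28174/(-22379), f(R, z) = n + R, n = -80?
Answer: -22379/676063795 ≈ -3.3102e-5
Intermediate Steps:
f(R, z) = -80 + R
t = 28174/22379 (t = -28174*(-1/22379) = 28174/22379 ≈ 1.2589)
1/((f(-105, (-3 - 4)²) + t) - 30026) = 1/(((-80 - 105) + 28174/22379) - 30026) = 1/((-185 + 28174/22379) - 30026) = 1/(-4111941/22379 - 30026) = 1/(-676063795/22379) = -22379/676063795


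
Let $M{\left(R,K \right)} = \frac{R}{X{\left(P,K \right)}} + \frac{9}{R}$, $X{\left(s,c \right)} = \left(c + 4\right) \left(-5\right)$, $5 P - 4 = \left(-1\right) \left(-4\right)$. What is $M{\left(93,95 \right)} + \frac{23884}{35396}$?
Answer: $\frac{26418031}{45262635} \approx 0.58366$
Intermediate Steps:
$P = \frac{8}{5}$ ($P = \frac{4}{5} + \frac{\left(-1\right) \left(-4\right)}{5} = \frac{4}{5} + \frac{1}{5} \cdot 4 = \frac{4}{5} + \frac{4}{5} = \frac{8}{5} \approx 1.6$)
$X{\left(s,c \right)} = -20 - 5 c$ ($X{\left(s,c \right)} = \left(4 + c\right) \left(-5\right) = -20 - 5 c$)
$M{\left(R,K \right)} = \frac{9}{R} + \frac{R}{-20 - 5 K}$ ($M{\left(R,K \right)} = \frac{R}{-20 - 5 K} + \frac{9}{R} = \frac{9}{R} + \frac{R}{-20 - 5 K}$)
$M{\left(93,95 \right)} + \frac{23884}{35396} = \frac{180 - 93^{2} + 45 \cdot 95}{5 \cdot 93 \left(4 + 95\right)} + \frac{23884}{35396} = \frac{1}{5} \cdot \frac{1}{93} \cdot \frac{1}{99} \left(180 - 8649 + 4275\right) + 23884 \cdot \frac{1}{35396} = \frac{1}{5} \cdot \frac{1}{93} \cdot \frac{1}{99} \left(180 - 8649 + 4275\right) + \frac{5971}{8849} = \frac{1}{5} \cdot \frac{1}{93} \cdot \frac{1}{99} \left(-4194\right) + \frac{5971}{8849} = - \frac{466}{5115} + \frac{5971}{8849} = \frac{26418031}{45262635}$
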